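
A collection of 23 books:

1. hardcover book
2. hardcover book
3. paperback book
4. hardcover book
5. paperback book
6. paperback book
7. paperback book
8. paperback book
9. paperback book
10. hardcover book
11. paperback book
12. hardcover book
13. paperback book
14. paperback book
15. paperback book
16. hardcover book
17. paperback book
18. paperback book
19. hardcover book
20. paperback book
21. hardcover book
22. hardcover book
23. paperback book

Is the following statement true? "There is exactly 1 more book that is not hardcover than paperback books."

|books that are not hardcover| = 14.
|paperback books| = 14.
The claim requires 14 − 14 (= 0) to equal 1, which does not hold.

False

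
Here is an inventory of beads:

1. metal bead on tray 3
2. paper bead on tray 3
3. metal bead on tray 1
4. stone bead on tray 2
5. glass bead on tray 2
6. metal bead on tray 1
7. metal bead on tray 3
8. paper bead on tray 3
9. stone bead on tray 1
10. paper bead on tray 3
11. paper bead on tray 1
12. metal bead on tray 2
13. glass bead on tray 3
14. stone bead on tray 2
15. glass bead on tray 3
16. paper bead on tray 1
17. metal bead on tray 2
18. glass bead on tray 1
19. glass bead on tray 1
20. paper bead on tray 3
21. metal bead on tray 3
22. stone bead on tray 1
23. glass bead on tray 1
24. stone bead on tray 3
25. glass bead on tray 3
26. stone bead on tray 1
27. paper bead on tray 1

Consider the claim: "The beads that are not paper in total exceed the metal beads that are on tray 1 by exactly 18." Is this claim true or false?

True

beads that are not paper: 20.
metal beads on tray 1: 2.
The claim requires 20 − 2 (= 18) to equal 18, which holds.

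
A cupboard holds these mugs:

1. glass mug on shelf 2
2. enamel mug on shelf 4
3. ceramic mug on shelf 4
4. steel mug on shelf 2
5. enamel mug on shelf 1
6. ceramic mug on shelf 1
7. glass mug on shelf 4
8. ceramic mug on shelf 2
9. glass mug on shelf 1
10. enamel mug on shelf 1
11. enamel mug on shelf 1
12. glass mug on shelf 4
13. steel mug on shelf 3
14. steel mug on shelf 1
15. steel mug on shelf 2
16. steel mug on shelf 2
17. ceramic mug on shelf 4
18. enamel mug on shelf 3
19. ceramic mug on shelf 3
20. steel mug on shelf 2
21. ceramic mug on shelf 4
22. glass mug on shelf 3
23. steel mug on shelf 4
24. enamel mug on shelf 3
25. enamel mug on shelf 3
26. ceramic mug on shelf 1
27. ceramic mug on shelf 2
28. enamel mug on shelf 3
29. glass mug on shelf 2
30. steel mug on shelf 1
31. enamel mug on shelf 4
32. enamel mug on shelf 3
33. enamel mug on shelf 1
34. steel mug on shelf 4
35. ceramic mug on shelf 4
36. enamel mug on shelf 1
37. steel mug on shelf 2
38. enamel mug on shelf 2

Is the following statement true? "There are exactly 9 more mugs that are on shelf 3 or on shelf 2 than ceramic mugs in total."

mugs on shelf 3 or on shelf 2: 18.
ceramic mugs: 9.
The claim requires 18 − 9 (= 9) to equal 9, which holds.

True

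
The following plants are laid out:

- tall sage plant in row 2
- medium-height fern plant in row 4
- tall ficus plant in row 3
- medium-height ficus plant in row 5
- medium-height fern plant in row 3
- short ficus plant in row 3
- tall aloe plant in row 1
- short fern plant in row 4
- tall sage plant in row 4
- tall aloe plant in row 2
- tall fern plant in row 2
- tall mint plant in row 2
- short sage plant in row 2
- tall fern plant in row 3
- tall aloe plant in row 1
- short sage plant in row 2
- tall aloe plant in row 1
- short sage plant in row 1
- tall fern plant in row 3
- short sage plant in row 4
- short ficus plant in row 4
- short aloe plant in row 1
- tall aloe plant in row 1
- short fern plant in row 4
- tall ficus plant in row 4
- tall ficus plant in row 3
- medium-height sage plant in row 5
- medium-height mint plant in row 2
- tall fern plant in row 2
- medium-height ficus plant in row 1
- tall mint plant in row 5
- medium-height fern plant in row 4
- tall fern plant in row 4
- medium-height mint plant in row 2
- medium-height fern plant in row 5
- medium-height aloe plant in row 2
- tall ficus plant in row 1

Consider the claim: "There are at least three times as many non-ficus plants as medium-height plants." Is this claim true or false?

There are 29 non-ficus plants.
There are 10 medium-height plants.
The claim requires 29 ≥ 3 × 10 = 30, which does not hold.

False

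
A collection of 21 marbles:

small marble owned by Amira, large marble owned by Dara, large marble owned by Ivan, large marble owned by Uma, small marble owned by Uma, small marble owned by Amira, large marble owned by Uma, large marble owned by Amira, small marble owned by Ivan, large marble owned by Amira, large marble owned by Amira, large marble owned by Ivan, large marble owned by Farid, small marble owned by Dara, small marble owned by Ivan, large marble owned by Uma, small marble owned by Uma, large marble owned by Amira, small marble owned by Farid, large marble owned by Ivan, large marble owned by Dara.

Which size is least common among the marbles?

Counts by size: large 13, small 8.
The minimum is 8, held uniquely by small.

small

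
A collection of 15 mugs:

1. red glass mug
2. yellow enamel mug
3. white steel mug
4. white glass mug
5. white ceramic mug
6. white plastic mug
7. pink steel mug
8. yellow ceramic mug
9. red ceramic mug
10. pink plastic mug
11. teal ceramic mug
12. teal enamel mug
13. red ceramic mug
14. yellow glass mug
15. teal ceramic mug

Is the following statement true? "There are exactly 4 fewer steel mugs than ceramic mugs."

steel mugs: 2.
ceramic mugs: 6.
The claim requires 6 − 2 (= 4) to equal 4, which holds.

True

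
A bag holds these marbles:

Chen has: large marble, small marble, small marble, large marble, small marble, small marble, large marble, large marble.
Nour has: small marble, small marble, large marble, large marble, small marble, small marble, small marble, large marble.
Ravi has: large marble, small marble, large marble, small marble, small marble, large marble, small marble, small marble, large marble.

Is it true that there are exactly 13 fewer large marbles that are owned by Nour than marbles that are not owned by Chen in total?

Count of large marbles owned by Nour: 3.
Count of marbles that are not owned by Chen: 17.
The claim requires 17 − 3 (= 14) to equal 13, which does not hold.

False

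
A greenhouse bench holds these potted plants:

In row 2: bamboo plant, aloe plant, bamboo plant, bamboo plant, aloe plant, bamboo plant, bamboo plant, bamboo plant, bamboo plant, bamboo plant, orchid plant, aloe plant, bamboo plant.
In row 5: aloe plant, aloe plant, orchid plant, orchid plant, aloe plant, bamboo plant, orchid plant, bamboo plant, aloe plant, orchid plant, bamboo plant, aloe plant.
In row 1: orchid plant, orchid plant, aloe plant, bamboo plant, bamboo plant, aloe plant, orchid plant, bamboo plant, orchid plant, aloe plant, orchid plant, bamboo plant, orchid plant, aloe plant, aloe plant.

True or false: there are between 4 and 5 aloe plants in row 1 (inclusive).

True

There are 5 aloe plants in row 1.
The claim requires 4 ≤ 5 ≤ 5, which holds.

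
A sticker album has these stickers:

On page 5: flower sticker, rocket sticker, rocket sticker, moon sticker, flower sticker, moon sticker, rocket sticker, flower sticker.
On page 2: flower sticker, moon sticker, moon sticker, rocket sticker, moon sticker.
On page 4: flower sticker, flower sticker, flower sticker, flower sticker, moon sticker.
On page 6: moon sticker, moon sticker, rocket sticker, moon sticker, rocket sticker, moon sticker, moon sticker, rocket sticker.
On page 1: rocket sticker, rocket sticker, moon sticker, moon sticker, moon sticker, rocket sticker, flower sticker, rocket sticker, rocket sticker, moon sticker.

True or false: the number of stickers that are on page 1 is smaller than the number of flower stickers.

False

|stickers on page 1| = 10.
|flower stickers| = 9.
The claim requires 10 < 9, which does not hold.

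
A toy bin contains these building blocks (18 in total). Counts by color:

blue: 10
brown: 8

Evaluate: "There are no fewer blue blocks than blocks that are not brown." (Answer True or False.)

True

blue blocks: 10.
blocks that are not brown: 10.
The claim requires 10 ≥ 10, which holds.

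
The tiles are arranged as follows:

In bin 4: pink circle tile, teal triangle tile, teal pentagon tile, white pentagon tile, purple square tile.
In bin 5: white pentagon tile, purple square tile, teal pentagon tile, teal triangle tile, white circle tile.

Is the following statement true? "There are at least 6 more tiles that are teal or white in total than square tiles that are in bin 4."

True

There are 7 tiles that are teal or white.
There is 1 square tile in bin 4.
The claim requires 7 − 1 = 6 ≥ 6, which holds.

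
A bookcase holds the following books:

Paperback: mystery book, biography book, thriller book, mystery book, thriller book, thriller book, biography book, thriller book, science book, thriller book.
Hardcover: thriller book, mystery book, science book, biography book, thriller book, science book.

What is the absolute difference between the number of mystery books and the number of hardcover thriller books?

mystery books: 3. hardcover thriller books: 2.
|3 − 2| = 3 − 2 = 1.

1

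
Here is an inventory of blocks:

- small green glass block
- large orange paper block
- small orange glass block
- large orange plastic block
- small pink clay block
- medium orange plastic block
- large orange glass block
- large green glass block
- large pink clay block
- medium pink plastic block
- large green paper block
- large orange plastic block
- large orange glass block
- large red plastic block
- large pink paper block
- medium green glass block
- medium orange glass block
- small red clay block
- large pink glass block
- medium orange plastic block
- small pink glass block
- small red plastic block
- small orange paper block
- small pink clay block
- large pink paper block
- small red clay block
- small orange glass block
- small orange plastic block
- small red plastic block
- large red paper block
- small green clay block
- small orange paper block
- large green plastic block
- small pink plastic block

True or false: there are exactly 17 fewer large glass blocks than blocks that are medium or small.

|large glass blocks| = 4.
|blocks that are medium or small| = 20.
The claim requires 20 − 4 (= 16) to equal 17, which does not hold.

False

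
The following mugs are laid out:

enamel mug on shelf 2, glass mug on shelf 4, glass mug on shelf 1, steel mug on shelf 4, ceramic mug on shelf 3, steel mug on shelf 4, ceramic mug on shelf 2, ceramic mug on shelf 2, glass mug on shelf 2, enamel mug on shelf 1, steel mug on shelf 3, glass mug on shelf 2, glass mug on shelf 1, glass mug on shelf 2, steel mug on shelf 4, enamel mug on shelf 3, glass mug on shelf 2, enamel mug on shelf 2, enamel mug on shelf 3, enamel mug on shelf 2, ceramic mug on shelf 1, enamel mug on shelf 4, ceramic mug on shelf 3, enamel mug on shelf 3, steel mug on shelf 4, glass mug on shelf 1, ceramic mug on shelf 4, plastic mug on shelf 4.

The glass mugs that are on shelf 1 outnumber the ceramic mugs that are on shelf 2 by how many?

glass mugs on shelf 1: 3.
ceramic mugs on shelf 2: 2.
3 − 2 = 1.

1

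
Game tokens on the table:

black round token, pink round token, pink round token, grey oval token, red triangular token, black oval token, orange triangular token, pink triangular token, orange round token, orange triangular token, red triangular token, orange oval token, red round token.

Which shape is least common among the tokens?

oval

Counts by shape: round 5, triangular 5, oval 3.
The minimum is 3, held uniquely by oval.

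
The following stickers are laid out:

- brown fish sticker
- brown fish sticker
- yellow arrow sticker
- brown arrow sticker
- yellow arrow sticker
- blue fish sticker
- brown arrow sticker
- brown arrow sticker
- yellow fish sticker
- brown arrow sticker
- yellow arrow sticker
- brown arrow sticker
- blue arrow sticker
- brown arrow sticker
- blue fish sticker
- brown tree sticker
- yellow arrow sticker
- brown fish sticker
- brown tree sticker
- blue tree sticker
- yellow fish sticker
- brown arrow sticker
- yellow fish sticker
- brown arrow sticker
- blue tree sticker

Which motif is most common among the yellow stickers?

arrow

Counts by motif (restricted to yellow stickers): arrow 4, fish 3.
The maximum is 4, held uniquely by arrow.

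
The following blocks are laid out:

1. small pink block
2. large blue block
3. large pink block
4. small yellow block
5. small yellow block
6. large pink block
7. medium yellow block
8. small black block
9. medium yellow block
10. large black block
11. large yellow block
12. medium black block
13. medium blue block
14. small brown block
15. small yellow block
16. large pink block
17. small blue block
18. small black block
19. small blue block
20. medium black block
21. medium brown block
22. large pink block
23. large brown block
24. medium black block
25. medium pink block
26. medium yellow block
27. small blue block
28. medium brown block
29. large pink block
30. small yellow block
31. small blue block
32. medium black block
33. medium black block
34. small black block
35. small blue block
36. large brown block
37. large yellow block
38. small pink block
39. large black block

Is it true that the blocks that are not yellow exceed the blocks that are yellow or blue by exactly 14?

blocks that are not yellow: 30.
blocks that are yellow or blue: 16.
The claim requires 30 − 16 (= 14) to equal 14, which holds.

True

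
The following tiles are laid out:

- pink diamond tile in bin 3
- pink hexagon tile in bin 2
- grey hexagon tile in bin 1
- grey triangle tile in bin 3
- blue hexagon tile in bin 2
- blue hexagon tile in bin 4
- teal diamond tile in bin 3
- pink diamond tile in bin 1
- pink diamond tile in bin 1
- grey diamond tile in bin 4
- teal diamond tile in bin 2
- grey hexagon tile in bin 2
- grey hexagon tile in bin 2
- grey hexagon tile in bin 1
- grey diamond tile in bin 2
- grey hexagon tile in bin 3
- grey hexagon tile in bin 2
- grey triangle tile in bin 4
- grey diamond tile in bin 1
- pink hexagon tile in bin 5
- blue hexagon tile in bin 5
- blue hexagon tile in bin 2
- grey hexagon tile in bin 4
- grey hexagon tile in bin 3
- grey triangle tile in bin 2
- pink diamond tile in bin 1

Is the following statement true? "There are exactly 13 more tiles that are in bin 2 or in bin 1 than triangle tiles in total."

False

|tiles in bin 2 or in bin 1| = 15.
|triangle tiles| = 3.
The claim requires 15 − 3 (= 12) to equal 13, which does not hold.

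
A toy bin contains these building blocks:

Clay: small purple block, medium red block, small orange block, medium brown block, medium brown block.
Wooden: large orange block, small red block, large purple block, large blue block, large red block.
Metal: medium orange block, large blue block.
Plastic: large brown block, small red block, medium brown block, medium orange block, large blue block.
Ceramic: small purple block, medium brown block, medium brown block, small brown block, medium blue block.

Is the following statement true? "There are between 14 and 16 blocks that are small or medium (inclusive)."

blocks that are small or medium: 15.
The claim requires 14 ≤ 15 ≤ 16, which holds.

True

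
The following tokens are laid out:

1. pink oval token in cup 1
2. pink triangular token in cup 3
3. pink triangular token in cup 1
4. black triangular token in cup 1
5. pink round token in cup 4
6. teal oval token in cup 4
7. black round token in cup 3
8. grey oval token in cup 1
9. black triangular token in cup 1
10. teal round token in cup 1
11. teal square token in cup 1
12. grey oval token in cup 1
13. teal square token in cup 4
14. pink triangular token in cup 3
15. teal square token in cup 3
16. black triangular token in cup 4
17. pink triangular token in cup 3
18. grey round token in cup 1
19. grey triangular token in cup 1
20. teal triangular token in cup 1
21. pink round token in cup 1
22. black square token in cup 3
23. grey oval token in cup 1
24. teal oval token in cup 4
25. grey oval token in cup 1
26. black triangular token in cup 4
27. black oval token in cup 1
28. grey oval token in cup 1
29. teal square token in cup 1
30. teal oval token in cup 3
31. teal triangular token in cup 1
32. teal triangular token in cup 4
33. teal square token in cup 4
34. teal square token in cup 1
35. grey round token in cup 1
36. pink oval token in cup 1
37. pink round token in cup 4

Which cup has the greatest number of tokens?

cup 1

Counts by cup: cup 1→21, cup 4→9, cup 3→7.
The maximum is 21, held uniquely by cup 1.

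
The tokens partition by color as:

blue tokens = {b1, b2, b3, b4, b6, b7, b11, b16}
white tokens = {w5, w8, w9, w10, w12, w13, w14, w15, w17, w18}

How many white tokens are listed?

10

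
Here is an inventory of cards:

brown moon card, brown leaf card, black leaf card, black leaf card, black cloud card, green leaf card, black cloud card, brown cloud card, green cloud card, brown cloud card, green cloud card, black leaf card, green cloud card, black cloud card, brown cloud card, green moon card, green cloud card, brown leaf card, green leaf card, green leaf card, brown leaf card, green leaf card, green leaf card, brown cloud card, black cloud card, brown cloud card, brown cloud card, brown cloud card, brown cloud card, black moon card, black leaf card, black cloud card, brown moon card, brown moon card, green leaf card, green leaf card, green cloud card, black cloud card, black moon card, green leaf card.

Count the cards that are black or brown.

black: 12; brown: 14; together 12 + 14 = 26.

26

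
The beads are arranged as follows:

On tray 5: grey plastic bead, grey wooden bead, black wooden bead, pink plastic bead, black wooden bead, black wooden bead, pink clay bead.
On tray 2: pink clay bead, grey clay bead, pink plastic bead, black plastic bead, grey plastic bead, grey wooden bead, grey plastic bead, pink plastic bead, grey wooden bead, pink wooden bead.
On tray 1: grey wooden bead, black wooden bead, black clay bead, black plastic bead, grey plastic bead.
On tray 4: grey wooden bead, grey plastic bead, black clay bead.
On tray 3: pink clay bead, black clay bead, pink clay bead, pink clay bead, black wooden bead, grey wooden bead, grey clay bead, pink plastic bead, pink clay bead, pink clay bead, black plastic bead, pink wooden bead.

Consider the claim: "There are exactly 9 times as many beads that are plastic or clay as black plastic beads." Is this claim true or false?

|beads that are plastic or clay| = 24.
|black plastic beads| = 3.
The claim requires 24 = 9 × 3 = 27, which does not hold.

False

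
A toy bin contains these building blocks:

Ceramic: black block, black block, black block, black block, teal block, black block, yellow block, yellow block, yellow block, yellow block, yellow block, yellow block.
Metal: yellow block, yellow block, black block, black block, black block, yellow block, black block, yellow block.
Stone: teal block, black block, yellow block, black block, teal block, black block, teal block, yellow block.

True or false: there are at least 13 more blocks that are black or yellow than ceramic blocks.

There are 24 blocks that are black or yellow.
There are 12 ceramic blocks.
The claim requires 24 − 12 = 12 ≥ 13, which does not hold.

False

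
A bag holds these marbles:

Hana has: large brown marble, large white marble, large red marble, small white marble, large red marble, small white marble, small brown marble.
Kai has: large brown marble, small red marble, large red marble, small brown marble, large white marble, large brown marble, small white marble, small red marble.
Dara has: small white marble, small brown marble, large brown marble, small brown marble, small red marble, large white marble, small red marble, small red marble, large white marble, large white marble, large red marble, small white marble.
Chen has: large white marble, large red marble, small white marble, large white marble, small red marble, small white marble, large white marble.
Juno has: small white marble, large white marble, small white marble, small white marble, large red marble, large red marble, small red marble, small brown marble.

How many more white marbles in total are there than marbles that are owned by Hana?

12

white marbles: 19.
marbles owned by Hana: 7.
19 − 7 = 12.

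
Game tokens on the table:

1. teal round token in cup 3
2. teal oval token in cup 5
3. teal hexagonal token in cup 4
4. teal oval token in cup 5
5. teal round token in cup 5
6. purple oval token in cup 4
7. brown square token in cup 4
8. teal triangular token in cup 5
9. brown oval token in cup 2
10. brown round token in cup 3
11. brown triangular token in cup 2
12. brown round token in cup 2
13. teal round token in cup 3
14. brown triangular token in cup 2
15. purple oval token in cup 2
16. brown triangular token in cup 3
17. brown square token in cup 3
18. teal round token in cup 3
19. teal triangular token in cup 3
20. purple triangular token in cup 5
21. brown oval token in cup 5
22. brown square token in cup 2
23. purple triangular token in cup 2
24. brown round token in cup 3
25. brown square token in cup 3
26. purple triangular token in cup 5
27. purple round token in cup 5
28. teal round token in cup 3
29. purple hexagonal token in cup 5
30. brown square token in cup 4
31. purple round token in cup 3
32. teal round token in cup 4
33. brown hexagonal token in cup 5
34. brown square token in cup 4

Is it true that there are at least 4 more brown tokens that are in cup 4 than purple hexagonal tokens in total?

False

brown tokens in cup 4: 3.
purple hexagonal tokens: 1.
The claim requires 3 − 1 = 2 ≥ 4, which does not hold.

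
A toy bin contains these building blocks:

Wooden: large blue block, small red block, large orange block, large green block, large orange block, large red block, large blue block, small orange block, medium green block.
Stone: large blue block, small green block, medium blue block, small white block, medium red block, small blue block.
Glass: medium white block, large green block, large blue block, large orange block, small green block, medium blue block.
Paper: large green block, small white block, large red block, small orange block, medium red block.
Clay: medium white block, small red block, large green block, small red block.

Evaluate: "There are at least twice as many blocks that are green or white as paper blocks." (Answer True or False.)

True

There are 11 blocks that are green or white.
There are 5 paper blocks.
The claim requires 11 ≥ 2 × 5 = 10, which holds.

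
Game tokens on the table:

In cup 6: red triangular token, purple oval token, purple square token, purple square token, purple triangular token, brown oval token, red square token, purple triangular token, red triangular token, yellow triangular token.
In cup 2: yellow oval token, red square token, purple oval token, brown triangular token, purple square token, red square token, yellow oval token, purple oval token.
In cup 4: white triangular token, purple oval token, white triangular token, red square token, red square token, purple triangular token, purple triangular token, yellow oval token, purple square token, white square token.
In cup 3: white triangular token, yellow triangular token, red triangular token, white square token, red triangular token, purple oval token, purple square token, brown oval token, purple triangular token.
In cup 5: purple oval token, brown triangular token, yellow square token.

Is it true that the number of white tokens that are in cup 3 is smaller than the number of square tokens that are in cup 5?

white tokens in cup 3: 2.
square tokens in cup 5: 1.
The claim requires 2 < 1, which does not hold.

False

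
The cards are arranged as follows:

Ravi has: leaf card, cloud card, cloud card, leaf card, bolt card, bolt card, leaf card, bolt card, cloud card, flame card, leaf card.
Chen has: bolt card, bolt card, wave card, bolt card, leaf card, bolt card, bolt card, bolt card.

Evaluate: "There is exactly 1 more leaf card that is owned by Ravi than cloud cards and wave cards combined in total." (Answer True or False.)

False

leaf cards owned by Ravi: 4.
cloud cards: 3; wave cards: 1; combined: 3 + 1 = 4.
The claim requires 4 − 4 (= 0) to equal 1, which does not hold.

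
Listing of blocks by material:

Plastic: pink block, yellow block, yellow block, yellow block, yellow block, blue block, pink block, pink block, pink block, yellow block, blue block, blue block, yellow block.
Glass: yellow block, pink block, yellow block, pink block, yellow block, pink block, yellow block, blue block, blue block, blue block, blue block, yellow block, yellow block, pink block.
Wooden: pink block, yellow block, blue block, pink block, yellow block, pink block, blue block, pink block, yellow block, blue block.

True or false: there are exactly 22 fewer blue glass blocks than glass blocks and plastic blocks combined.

There are 4 blue glass blocks.
glass blocks: 14; plastic blocks: 13; combined: 14 + 13 = 27.
The claim requires 27 − 4 (= 23) to equal 22, which does not hold.

False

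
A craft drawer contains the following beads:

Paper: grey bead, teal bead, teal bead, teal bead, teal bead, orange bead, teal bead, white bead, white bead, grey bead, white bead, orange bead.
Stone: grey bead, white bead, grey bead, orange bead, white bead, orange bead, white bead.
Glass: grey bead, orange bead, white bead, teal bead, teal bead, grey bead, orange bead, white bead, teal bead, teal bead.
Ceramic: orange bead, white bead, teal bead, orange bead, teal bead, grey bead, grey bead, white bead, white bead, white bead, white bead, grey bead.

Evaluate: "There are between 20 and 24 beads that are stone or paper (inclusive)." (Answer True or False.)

False

beads that are stone or paper: 19.
The claim requires 20 ≤ 19 ≤ 24, which does not hold.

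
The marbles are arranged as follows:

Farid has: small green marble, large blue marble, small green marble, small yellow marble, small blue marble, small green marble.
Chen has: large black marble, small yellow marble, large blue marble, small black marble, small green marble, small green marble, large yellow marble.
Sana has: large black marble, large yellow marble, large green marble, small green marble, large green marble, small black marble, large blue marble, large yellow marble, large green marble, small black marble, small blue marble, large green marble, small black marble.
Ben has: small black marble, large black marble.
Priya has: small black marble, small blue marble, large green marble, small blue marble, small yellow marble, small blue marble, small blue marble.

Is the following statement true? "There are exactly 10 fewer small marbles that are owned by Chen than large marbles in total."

Count of small marbles owned by Chen: 4.
There are 14 large marbles.
The claim requires 14 − 4 (= 10) to equal 10, which holds.

True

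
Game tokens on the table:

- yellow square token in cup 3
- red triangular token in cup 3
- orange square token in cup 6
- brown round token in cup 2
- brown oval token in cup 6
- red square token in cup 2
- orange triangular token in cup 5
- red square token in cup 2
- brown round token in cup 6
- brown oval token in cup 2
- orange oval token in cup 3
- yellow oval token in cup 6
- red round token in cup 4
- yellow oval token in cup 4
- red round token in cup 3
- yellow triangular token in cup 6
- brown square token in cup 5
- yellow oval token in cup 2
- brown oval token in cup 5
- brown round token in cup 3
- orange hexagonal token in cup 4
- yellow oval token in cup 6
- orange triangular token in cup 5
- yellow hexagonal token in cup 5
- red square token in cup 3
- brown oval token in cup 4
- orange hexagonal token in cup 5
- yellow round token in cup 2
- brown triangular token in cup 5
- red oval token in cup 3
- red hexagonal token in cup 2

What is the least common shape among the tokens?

Counts by shape: oval 10, round 6, square 6, triangular 5, hexagonal 4.
The minimum is 4, held uniquely by hexagonal.

hexagonal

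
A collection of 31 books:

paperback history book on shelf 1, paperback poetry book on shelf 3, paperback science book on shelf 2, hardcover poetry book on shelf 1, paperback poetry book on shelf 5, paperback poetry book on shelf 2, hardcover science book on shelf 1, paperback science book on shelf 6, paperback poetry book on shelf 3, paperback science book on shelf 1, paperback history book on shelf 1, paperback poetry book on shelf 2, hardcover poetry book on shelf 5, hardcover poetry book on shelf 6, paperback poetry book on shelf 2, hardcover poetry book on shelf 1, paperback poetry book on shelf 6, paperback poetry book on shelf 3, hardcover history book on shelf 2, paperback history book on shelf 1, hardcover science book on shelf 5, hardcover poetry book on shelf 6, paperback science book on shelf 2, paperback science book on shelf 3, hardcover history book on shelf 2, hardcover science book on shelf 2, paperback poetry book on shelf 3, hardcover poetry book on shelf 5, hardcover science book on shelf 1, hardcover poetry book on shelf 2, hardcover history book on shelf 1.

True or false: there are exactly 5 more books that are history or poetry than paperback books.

True

|books that are history or poetry| = 22.
|paperback books| = 17.
The claim requires 22 − 17 (= 5) to equal 5, which holds.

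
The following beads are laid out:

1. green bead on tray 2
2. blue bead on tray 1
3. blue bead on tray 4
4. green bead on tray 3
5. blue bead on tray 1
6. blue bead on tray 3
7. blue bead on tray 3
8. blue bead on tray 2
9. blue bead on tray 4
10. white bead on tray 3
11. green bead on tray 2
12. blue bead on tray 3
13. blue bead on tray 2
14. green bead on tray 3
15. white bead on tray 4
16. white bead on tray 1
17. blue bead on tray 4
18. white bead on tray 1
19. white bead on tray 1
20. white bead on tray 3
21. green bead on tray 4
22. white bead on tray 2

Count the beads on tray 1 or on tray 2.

10

on tray 1: 5; on tray 2: 5; together 5 + 5 = 10.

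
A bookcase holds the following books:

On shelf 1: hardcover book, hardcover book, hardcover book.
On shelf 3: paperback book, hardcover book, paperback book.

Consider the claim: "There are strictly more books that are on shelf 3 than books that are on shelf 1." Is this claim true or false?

|books on shelf 3| = 3.
|books on shelf 1| = 3.
The claim requires 3 > 3, which does not hold.

False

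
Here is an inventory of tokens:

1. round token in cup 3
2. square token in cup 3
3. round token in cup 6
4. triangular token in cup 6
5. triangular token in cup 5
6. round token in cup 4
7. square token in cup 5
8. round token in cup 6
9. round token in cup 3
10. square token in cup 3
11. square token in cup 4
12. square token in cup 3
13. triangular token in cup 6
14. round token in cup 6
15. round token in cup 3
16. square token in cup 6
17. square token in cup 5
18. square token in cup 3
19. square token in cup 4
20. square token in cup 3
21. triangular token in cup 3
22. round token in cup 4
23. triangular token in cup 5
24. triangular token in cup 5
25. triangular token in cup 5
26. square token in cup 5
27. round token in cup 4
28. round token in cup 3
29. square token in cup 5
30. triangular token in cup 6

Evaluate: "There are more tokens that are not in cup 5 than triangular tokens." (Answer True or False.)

True

tokens that are not in cup 5: 22.
triangular tokens: 8.
The claim requires 22 > 8, which holds.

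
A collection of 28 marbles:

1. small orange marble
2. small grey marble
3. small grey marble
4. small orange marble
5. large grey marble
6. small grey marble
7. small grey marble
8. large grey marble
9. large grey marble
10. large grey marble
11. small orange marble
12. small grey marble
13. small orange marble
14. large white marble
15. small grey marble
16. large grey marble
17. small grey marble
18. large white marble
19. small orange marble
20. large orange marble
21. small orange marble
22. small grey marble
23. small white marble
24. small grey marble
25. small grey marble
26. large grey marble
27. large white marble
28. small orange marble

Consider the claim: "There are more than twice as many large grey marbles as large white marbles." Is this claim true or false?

|large grey marbles| = 6.
|large white marbles| = 3.
The claim requires 6 > 2 × 3 = 6, which does not hold.

False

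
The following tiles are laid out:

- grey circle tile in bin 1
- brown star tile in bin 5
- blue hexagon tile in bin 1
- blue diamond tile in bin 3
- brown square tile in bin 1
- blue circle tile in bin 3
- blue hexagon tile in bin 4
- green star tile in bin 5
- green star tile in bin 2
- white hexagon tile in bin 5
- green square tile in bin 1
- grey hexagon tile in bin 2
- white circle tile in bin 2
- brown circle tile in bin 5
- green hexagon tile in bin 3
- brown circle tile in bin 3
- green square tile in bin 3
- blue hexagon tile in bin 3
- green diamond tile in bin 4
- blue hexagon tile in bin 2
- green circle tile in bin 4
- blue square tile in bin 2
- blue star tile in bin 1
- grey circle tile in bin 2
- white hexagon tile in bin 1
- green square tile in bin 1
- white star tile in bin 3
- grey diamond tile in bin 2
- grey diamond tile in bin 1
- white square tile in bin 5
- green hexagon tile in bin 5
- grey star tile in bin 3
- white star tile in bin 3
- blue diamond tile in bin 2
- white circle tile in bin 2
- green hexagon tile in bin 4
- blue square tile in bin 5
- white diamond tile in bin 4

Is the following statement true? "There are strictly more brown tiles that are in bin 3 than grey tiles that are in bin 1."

False

brown tiles in bin 3: 1.
grey tiles in bin 1: 2.
The claim requires 1 > 2, which does not hold.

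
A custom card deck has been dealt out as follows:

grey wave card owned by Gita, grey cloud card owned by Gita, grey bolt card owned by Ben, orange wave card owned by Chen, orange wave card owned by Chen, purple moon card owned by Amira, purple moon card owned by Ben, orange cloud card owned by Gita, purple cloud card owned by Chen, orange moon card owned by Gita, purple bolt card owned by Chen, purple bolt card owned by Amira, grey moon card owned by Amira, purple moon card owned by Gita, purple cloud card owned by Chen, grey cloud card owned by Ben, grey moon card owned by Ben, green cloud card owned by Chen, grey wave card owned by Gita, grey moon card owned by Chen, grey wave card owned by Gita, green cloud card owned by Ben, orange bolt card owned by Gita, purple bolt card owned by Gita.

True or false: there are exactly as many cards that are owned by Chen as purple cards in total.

False

|cards owned by Chen| = 7.
|purple cards| = 8.
The claim requires 7 = 8, which does not hold.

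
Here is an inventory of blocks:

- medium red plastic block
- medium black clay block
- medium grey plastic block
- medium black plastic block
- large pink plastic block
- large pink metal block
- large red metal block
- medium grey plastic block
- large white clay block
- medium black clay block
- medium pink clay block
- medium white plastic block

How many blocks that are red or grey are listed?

grey: 2; red: 2; together 2 + 2 = 4.

4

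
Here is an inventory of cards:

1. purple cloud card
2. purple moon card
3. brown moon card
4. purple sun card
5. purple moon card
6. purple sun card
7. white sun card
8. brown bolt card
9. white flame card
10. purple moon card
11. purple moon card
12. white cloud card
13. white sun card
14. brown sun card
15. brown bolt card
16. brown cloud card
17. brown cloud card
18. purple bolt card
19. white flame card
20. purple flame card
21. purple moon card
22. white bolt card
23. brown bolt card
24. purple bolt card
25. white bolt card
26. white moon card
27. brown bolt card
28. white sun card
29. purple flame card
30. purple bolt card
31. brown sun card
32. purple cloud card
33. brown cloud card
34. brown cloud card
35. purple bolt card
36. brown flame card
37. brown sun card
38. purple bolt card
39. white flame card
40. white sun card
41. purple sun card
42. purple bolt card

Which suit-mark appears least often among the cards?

flame

Counts by suit-mark: bolt 12, sun 10, cloud 7, moon 7, flame 6.
The minimum is 6, held uniquely by flame.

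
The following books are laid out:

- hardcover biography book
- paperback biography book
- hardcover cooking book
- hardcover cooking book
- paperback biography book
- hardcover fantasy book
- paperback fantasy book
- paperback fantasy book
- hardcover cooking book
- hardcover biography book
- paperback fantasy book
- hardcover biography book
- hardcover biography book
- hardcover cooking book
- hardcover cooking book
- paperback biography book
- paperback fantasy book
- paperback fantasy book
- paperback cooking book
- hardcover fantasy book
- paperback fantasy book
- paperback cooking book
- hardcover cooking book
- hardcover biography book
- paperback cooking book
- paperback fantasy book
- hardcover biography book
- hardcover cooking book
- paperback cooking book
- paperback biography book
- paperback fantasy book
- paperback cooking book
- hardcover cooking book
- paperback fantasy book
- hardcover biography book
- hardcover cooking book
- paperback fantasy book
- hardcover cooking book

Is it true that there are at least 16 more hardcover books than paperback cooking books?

False

There are 19 hardcover books.
There are 5 paperback cooking books.
The claim requires 19 − 5 = 14 ≥ 16, which does not hold.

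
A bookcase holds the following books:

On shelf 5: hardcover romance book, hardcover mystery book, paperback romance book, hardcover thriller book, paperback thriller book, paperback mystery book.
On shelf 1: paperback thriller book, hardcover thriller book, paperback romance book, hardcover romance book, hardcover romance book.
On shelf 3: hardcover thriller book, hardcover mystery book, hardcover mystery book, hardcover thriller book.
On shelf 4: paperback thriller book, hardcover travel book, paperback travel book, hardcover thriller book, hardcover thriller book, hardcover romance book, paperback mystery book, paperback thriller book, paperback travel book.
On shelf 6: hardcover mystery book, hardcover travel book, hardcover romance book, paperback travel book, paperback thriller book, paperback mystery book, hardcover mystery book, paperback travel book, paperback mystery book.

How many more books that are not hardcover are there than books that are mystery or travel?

books that are not hardcover: 15.
books that are mystery or travel: 15.
15 − 15 = 0.

0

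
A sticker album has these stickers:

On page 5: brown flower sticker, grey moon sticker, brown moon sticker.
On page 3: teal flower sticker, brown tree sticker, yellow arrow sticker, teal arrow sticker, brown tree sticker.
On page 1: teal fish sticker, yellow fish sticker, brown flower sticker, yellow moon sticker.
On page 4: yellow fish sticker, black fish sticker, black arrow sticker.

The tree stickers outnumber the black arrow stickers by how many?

tree stickers: 2.
black arrow stickers: 1.
2 − 1 = 1.

1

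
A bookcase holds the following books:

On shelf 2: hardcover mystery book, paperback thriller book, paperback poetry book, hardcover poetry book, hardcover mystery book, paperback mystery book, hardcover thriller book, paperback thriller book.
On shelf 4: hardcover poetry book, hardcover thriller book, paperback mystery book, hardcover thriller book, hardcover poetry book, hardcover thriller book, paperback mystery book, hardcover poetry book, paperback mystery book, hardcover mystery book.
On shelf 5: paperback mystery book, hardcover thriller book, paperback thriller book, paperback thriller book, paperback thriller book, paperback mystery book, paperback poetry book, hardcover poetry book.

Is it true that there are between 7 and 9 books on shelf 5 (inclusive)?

There are 8 books on shelf 5.
The claim requires 7 ≤ 8 ≤ 9, which holds.

True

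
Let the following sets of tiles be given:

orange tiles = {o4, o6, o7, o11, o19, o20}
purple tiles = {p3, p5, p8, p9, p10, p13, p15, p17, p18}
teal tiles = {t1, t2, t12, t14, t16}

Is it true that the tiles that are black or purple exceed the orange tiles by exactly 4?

False

There are 9 tiles that are black or purple.
There are 6 orange tiles.
The claim requires 9 − 6 (= 3) to equal 4, which does not hold.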